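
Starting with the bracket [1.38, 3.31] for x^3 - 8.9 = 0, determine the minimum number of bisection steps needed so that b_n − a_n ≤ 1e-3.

11

Initial width b − a = 3.31 − 1.38 = 1.930000.
After n steps the width is (b−a)/2^n; need (b−a)/2^n ≤ 1e-3.
So n ≥ log₂(1.930000/1e-3) = log₂(1930.0000) ≈ 10.9144.
Hence n = 11.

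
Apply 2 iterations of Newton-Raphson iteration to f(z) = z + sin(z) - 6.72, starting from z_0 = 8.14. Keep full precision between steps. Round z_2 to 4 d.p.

7.4207

Newton update: z ← z − f(z)/f'(z).
f'(z) = 1 + cos(z)
z_0 = 8.140000: f = 2.379375, f' = 0.717865 → z_1 = 8.140000 - (2.379375)/(0.717865) = 4.825486
z_1 = 4.825486: f = -2.888125, f' = 1.112856 → z_2 = 4.825486 - (-2.888125)/(1.112856) = 7.420723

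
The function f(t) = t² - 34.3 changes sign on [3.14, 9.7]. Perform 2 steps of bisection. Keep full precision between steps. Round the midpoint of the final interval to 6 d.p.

5.600000

f(3.140000) = -24.440400, f(9.700000) = 59.790000 (opposite signs)
step 1: m = 6.420000, f(m) = 6.916400 > 0 → root in [3.140000, 6.420000]
step 2: m = 4.780000, f(m) = -11.451600 < 0 → root in [4.780000, 6.420000]
Midpoint of [4.780000, 6.420000] = 5.600000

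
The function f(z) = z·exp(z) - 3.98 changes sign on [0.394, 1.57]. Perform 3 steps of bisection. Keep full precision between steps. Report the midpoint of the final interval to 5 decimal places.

1.20250

f(0.394000) = -3.395737, f(1.570000) = 3.566438 (opposite signs)
step 1: m = 0.982000, f(m) = -1.358266 < 0 → root in [0.982000, 1.570000]
step 2: m = 1.276000, f(m) = 0.590992 > 0 → root in [0.982000, 1.276000]
step 3: m = 1.129000, f(m) = -0.488497 < 0 → root in [1.129000, 1.276000]
Midpoint of [1.129000, 1.276000] = 1.202500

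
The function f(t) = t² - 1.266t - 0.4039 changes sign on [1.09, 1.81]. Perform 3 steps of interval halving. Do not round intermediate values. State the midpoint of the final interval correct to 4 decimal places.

1.4950

f(1.090000) = -0.595740, f(1.810000) = 0.580740 (opposite signs)
step 1: m = 1.450000, f(m) = -0.137100 < 0 → root in [1.450000, 1.810000]
step 2: m = 1.630000, f(m) = 0.189420 > 0 → root in [1.450000, 1.630000]
step 3: m = 1.540000, f(m) = 0.018060 > 0 → root in [1.450000, 1.540000]
Midpoint of [1.450000, 1.540000] = 1.495000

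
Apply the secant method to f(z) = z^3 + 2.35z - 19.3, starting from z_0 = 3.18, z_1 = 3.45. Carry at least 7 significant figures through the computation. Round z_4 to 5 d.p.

2.39629

f(z_0) = 20.330432, f(z_1) = 29.871125
z_2 = 3.450000 - (29.871125)·(3.450000 - 3.180000)/(29.871125 - (20.330432)) = 2.604652; f(z_2) = 4.491448
z_3 = 2.604652 - (4.491448)·(2.604652 - 3.450000)/(4.491448 - (29.871125)) = 2.455051; f(z_3) = 1.266634
z_4 = 2.455051 - (1.266634)·(2.455051 - 2.604652)/(1.266634 - (4.491448)) = 2.396291; f(z_4) = 0.091286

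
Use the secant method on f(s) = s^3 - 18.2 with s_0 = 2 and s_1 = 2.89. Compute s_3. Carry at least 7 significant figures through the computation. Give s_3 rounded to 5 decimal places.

f(s_0) = -10.200000, f(s_1) = 5.937569
s_2 = 2.890000 - (5.937569)·(2.890000 - 2.000000)/(5.937569 - (-10.200000)) = 2.562538; f(s_2) = -1.372830
s_3 = 2.562538 - (-1.372830)·(2.562538 - 2.890000)/(-1.372830 - (5.937569)) = 2.624033; f(s_3) = -0.132097

2.62403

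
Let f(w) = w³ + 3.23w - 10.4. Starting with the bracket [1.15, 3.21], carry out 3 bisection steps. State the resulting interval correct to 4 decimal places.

f(1.150000) = -5.164625, f(3.210000) = 33.044461 (opposite signs)
step 1: m = 2.180000, f(m) = 7.001632 > 0 → root in [1.150000, 2.180000]
step 2: m = 1.665000, f(m) = -0.406295 < 0 → root in [1.665000, 2.180000]
step 3: m = 1.922500, f(m) = 2.915247 > 0 → root in [1.665000, 1.922500]

[1.6650, 1.9225]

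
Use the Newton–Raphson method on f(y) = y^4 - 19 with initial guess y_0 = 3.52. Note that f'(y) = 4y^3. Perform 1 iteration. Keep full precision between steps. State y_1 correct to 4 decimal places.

2.7489

y_0 = 3.520000: f = 134.522012, f' = 174.456832 → y_1 = 3.520000 - (134.522012)/(174.456832) = 2.748909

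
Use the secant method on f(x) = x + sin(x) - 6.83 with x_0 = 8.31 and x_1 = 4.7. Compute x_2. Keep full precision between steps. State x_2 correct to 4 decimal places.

f(x_0) = 2.377813, f(x_1) = -3.129923
x_2 = 4.700000 - (-3.129923)·(4.700000 - 8.310000)/(-3.129923 - (2.377813)) = 6.751482; f(x_2) = 0.372849

6.7515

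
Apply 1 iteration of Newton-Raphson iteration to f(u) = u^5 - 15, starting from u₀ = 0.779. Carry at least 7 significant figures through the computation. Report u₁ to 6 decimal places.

f'(u) = 5u⁴
u_0 = 0.779000: f = -14.713129, f' = 1.841280 → u_1 = 0.779000 - (-14.713129)/(1.841280) = 8.769707

8.769707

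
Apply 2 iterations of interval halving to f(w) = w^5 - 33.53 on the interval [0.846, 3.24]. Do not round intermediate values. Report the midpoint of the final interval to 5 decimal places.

f(0.846000) = -33.096637, f(3.240000) = 323.516723 (opposite signs)
step 1: m = 2.043000, f(m) = 2.061135 > 0 → root in [0.846000, 2.043000]
step 2: m = 1.444500, f(m) = -27.240911 < 0 → root in [1.444500, 2.043000]
Midpoint of [1.444500, 2.043000] = 1.743750

1.74375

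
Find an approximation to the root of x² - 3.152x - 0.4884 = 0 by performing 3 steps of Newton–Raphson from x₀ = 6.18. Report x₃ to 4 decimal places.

Newton update: x ← x − f(x)/f'(x).
f'(x) = 2x - 3.152
x_0 = 6.180000: f = 18.224640, f' = 9.208000 → x_1 = 6.180000 - (18.224640)/(9.208000) = 4.200782
x_1 = 4.200782: f = 3.917304, f' = 5.249564 → x_2 = 4.200782 - (3.917304)/(5.249564) = 3.454567
x_2 = 3.454567: f = 0.556837, f' = 3.757134 → x_3 = 3.454567 - (0.556837)/(3.757134) = 3.306359

3.3064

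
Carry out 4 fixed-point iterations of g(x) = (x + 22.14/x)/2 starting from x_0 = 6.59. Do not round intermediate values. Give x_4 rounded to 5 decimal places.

4.70532

x_1 = g(6.590000) = 4.974818
x_2 = g(4.974818) = 4.712616
x_3 = g(4.712616) = 4.705322
x_4 = g(4.705322) = 4.705316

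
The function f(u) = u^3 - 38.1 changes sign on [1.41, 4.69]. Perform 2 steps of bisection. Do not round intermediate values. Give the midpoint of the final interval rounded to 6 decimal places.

f(1.410000) = -35.296779, f(4.690000) = 65.061709 (opposite signs)
step 1: m = 3.050000, f(m) = -9.727375 < 0 → root in [3.050000, 4.690000]
step 2: m = 3.870000, f(m) = 19.860603 > 0 → root in [3.050000, 3.870000]
Midpoint of [3.050000, 3.870000] = 3.460000

3.460000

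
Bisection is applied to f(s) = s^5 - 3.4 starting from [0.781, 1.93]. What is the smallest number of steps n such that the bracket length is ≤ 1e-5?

Initial width b − a = 1.93 − 0.781 = 1.149000.
After n steps the width is (b−a)/2^n; need (b−a)/2^n ≤ 1e-5.
So n ≥ log₂(1.149000/1e-5) = log₂(114900.0000) ≈ 16.8100.
Hence n = 17.

17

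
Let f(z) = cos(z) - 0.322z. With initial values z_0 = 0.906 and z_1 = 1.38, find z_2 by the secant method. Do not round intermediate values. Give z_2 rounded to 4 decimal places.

Secant update: z_(k+1) = z_k − f(z_k)·(z_k − z_(k-1))/(f(z_k) − f(z_(k-1))).
f(z_0) = 0.325167, f(z_1) = -0.254719
z_2 = 1.380000 - (-0.254719)·(1.380000 - 0.906000)/(-0.254719 - (0.325167)) = 1.171792; f(z_2) = 0.011184

1.1718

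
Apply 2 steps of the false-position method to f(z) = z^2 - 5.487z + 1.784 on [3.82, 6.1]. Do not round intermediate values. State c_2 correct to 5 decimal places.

5.08971

f(3.820000) = -4.583940, f(6.100000) = 5.523300
step 1: c = 4.854049, f(c) = -1.288374 < 0 → new bracket [4.854049, 6.100000]
step 2: c = 5.089711, f(c) = -0.238086 < 0 → new bracket [5.089711, 6.100000]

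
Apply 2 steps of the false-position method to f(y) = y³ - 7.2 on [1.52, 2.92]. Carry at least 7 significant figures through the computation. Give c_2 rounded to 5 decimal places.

1.86488

False-position update: c = (a·f(b) − b·f(a))/(f(b) − f(a)); replace the endpoint whose sign matches f(c).
f(1.520000) = -3.688192, f(2.920000) = 17.697088
step 1: c = 1.761450, f(c) = -1.734741 < 0 → new bracket [1.761450, 2.920000]
step 2: c = 1.864877, f(c) = -0.714392 < 0 → new bracket [1.864877, 2.920000]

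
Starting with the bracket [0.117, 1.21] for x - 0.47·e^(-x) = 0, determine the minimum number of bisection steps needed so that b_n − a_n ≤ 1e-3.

Initial width b − a = 1.21 − 0.117 = 1.093000.
After n steps the width is (b−a)/2^n; need (b−a)/2^n ≤ 1e-3.
So n ≥ log₂(1.093000/1e-3) = log₂(1093.0000) ≈ 10.0941.
Hence n = 11.

11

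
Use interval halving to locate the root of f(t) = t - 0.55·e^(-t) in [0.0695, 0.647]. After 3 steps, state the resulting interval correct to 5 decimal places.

f(0.069500) = -0.443573, f(0.647000) = 0.359012 (opposite signs)
step 1: m = 0.358250, f(m) = -0.026144 < 0 → root in [0.358250, 0.647000]
step 2: m = 0.502625, f(m) = 0.169908 > 0 → root in [0.358250, 0.502625]
step 3: m = 0.430438, f(m) = 0.072814 > 0 → root in [0.358250, 0.430438]

[0.35825, 0.43044]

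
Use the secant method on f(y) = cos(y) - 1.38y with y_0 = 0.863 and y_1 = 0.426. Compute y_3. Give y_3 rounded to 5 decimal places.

f(y_0) = -0.540779, f(y_1) = 0.322746
y_2 = 0.426000 - (0.322746)·(0.426000 - 0.863000)/(0.322746 - (-0.540779)) = 0.589331; f(y_2) = 0.018037
y_3 = 0.589331 - (0.018037)·(0.589331 - 0.426000)/(0.018037 - (0.322746)) = 0.598999; f(y_3) = -0.000718

0.59900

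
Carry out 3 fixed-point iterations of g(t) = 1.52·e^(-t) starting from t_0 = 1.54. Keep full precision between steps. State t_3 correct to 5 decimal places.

t_1 = g(1.540000) = 0.325859
t_2 = g(0.325859) = 1.097298
t_3 = g(1.097298) = 0.507333

0.50733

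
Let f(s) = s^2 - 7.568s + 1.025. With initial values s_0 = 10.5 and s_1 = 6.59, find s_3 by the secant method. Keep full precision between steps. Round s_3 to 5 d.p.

7.46685

f(s_0) = 31.811000, f(s_1) = -5.420020
s_2 = 6.590000 - (-5.420020)·(6.590000 - 10.500000)/(-5.420020 - (31.811000)) = 7.159210; f(s_2) = -1.901612
s_3 = 7.159210 - (-1.901612)·(7.159210 - 6.590000)/(-1.901612 - (-5.420020)) = 7.466854; f(s_3) = 0.269759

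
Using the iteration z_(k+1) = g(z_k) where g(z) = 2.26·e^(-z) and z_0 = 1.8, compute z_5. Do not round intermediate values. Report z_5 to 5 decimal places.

z_1 = g(1.800000) = 0.373575
z_2 = g(0.373575) = 1.555488
z_3 = g(1.555488) = 0.477055
z_4 = g(0.477055) = 1.402575
z_5 = g(1.402575) = 0.555876

0.55588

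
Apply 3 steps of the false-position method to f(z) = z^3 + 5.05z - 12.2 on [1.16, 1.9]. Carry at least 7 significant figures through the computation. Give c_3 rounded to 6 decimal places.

False-position update: c = (a·f(b) − b·f(a))/(f(b) − f(a)); replace the endpoint whose sign matches f(c).
f(1.160000) = -4.781104, f(1.900000) = 4.254000
step 1: c = 1.551586, f(c) = -0.629177 < 0 → new bracket [1.551586, 1.900000]
step 2: c = 1.596477, f(c) = -0.068783 < 0 → new bracket [1.596477, 1.900000]
step 3: c = 1.601307, f(c) = -0.007354 < 0 → new bracket [1.601307, 1.900000]

1.601307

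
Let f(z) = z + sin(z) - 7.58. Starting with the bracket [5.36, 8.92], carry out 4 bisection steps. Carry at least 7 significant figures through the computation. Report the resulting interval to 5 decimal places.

f(5.360000) = -3.017527, f(8.920000) = 1.823613 (opposite signs)
step 1: m = 7.140000, f(m) = 0.315761 > 0 → root in [5.360000, 7.140000]
step 2: m = 6.250000, f(m) = -1.363179 < 0 → root in [6.250000, 7.140000]
step 3: m = 6.695000, f(m) = -0.484727 < 0 → root in [6.695000, 7.140000]
step 4: m = 6.917500, f(m) = -0.069874 < 0 → root in [6.917500, 7.140000]

[6.91750, 7.14000]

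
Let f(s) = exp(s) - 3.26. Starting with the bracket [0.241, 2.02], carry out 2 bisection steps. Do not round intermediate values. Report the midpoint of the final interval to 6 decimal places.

1.352875

f(0.241000) = -1.987479, f(2.020000) = 4.278325 (opposite signs)
step 1: m = 1.130500, f(m) = -0.162795 < 0 → root in [1.130500, 2.020000]
step 2: m = 1.575250, f(m) = 1.571949 > 0 → root in [1.130500, 1.575250]
Midpoint of [1.130500, 1.575250] = 1.352875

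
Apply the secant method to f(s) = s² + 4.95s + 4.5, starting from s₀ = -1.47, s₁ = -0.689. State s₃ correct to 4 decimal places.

Secant update: s_(k+1) = s_k − f(s_k)·(s_k − s_(k-1))/(f(s_k) − f(s_(k-1))).
f(s_0) = -0.615600, f(s_1) = 1.564171
s_2 = -0.689000 - (1.564171)·(-0.689000 - -1.470000)/(1.564171 - (-0.615600)) = -1.249434; f(s_2) = -0.123613
s_3 = -1.249434 - (-0.123613)·(-1.249434 - -0.689000)/(-0.123613 - (1.564171)) = -1.208388; f(s_3) = -0.021319

-1.2084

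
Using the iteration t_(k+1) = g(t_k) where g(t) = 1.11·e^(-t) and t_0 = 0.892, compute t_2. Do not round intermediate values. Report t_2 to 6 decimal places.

t_1 = g(0.892000) = 0.454917
t_2 = g(0.454917) = 0.704296

0.704296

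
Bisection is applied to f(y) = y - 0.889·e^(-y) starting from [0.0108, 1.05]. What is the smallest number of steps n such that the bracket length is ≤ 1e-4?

Initial width b − a = 1.05 − 0.0108 = 1.039200.
After n steps the width is (b−a)/2^n; need (b−a)/2^n ≤ 1e-4.
So n ≥ log₂(1.039200/1e-4) = log₂(10392.0000) ≈ 13.3432.
Hence n = 14.

14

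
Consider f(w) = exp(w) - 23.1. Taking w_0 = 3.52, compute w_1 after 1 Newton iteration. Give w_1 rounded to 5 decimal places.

Newton update: w ← w − f(w)/f'(w).
f'(w) = exp(w)
w_0 = 3.520000: f = 10.684428, f' = 33.784428 → w_1 = 3.520000 - (10.684428)/(33.784428) = 3.203747

3.20375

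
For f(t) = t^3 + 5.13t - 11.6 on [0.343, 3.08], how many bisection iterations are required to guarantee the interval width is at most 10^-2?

Initial width b − a = 3.08 − 0.343 = 2.737000.
After n steps the width is (b−a)/2^n; need (b−a)/2^n ≤ 10^-2.
So n ≥ log₂(2.737000/10^-2) = log₂(273.7000) ≈ 8.0965.
Hence n = 9.

9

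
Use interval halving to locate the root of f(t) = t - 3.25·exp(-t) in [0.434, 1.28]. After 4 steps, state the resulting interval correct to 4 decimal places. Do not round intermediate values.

f(0.434000) = -1.671715, f(1.280000) = 0.376379 (opposite signs)
step 1: m = 0.857000, f(m) = -0.522409 < 0 → root in [0.857000, 1.280000]
step 2: m = 1.068500, f(m) = -0.047951 < 0 → root in [1.068500, 1.280000]
step 3: m = 1.174250, f(m) = 0.169835 > 0 → root in [1.068500, 1.174250]
step 4: m = 1.121375, f(m) = 0.062423 > 0 → root in [1.068500, 1.121375]

[1.0685, 1.1214]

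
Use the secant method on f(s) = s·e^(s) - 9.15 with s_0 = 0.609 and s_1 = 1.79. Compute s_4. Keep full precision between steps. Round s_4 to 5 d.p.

1.68980

Secant update: s_(k+1) = s_k − f(s_k)·(s_k − s_(k-1))/(f(s_k) − f(s_(k-1))).
f(s_0) = -8.030298, f(s_1) = 1.571120
s_2 = 1.790000 - (1.571120)·(1.790000 - 0.609000)/(1.571120 - (-8.030298)) = 1.596748; f(s_2) = -1.266932
s_3 = 1.596748 - (-1.266932)·(1.596748 - 1.790000)/(-1.266932 - (1.571120)) = 1.683017; f(s_3) = -0.092386
s_4 = 1.683017 - (-0.092386)·(1.683017 - 1.596748)/(-0.092386 - (-1.266932)) = 1.689803; f(s_4) = 0.006053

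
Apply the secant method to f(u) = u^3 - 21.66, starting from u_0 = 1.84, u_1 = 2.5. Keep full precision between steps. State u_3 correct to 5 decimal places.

2.77296

Secant update: u_(k+1) = u_k − f(u_k)·(u_k − u_(k-1))/(f(u_k) − f(u_(k-1))).
f(u_0) = -15.430496, f(u_1) = -6.035000
u_2 = 2.500000 - (-6.035000)·(2.500000 - 1.840000)/(-6.035000 - (-15.430496)) = 2.923937; f(u_2) = 3.337934
u_3 = 2.923937 - (3.337934)·(2.923937 - 2.500000)/(3.337934 - (-6.035000)) = 2.772963; f(u_3) = -0.337798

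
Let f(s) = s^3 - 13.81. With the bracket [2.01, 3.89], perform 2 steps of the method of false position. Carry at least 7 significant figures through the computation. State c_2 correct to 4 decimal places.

f(2.010000) = -5.689399, f(3.890000) = 45.053869
step 1: c = 2.220788, f(c) = -2.857298 < 0 → new bracket [2.220788, 3.890000]
step 2: c = 2.320335, f(c) = -1.317415 < 0 → new bracket [2.320335, 3.890000]

2.3203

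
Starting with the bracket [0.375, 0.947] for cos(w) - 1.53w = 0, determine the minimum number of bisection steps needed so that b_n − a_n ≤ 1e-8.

26

Initial width b − a = 0.947 − 0.375 = 0.572000.
After n steps the width is (b−a)/2^n; need (b−a)/2^n ≤ 1e-8.
So n ≥ log₂(0.572000/1e-8) = log₂(57200000.0000) ≈ 25.7695.
Hence n = 26.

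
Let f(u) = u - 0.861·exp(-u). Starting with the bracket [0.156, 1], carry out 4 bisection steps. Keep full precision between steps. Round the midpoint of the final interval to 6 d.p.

0.498875

f(0.156000) = -0.580636, f(1.000000) = 0.683256 (opposite signs)
step 1: m = 0.578000, f(m) = 0.094962 > 0 → root in [0.156000, 0.578000]
step 2: m = 0.367000, f(m) = -0.229509 < 0 → root in [0.367000, 0.578000]
step 3: m = 0.472500, f(m) = -0.064283 < 0 → root in [0.472500, 0.578000]
step 4: m = 0.525250, f(m) = 0.016048 > 0 → root in [0.472500, 0.525250]
Midpoint of [0.472500, 0.525250] = 0.498875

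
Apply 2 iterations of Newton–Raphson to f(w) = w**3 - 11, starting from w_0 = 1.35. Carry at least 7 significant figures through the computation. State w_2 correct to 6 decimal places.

2.373695

f'(w) = 3w**2
w_0 = 1.350000: f = -8.539625, f' = 5.467500 → w_1 = 1.350000 - (-8.539625)/(5.467500) = 2.911888
w_1 = 2.911888: f = 13.690176, f' = 25.437283 → w_2 = 2.911888 - (13.690176)/(25.437283) = 2.373695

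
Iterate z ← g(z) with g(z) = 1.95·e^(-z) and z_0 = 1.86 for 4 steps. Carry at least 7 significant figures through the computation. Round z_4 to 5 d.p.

1.22823

z_1 = g(1.860000) = 0.303562
z_2 = g(0.303562) = 1.439460
z_3 = g(1.439460) = 0.462259
z_4 = g(0.462259) = 1.228226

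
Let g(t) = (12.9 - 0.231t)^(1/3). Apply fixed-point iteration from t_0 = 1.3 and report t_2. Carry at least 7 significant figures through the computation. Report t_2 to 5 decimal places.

2.31225

t_1 = g(1.300000) = 2.326948
t_2 = g(2.326948) = 2.312252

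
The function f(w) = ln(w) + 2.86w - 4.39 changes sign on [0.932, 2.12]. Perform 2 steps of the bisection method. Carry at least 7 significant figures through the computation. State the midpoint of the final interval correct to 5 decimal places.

f(0.932000) = -1.794902, f(2.120000) = 2.424616 (opposite signs)
step 1: m = 1.526000, f(m) = 0.397010 > 0 → root in [0.932000, 1.526000]
step 2: m = 1.229000, f(m) = -0.668859 < 0 → root in [1.229000, 1.526000]
Midpoint of [1.229000, 1.526000] = 1.377500

1.37750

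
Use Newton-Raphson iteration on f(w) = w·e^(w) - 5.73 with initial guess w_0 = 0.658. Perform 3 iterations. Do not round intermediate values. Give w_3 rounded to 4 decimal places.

Newton update: w ← w − f(w)/f'(w).
f'(w) = (w + 1)·e^(w)
w_0 = 0.658000: f = -4.459450, f' = 3.201476 → w_1 = 0.658000 - (-4.459450)/(3.201476) = 2.050936
w_1 = 2.050936: f = 10.216377, f' = 23.721549 → w_2 = 2.050936 - (10.216377)/(23.721549) = 1.620256
w_2 = 1.620256: f = 2.459402, f' = 13.243788 → w_3 = 1.620256 - (2.459402)/(13.243788) = 1.434554

1.4346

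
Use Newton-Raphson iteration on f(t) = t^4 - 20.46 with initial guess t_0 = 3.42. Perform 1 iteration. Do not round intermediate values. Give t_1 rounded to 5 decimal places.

2.69287

f'(t) = 4t^3
t_0 = 3.420000: f = 116.345773, f' = 160.006752 → t_1 = 3.420000 - (116.345773)/(160.006752) = 2.692870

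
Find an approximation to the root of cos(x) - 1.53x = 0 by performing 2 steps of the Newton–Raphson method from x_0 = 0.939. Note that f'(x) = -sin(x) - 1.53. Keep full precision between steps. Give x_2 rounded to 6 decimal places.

x_0 = 0.939000: f = -0.846075, f' = -2.336968 → x_1 = 0.939000 - (-0.846075)/(-2.336968) = 0.576960
x_1 = 0.576960: f = -0.044625, f' = -2.075479 → x_2 = 0.576960 - (-0.044625)/(-2.075479) = 0.555459

0.555459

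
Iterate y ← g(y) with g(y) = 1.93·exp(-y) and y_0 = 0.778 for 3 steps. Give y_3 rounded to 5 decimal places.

y_1 = g(0.778000) = 0.886495
y_2 = g(0.886495) = 0.795349
y_3 = g(0.795349) = 0.871248

0.87125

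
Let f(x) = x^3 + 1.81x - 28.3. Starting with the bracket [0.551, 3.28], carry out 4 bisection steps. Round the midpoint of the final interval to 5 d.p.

2.85359

f(0.551000) = -27.135406, f(3.280000) = 12.924352 (opposite signs)
step 1: m = 1.915500, f(m) = -17.804707 < 0 → root in [1.915500, 3.280000]
step 2: m = 2.597750, f(m) = -6.067663 < 0 → root in [2.597750, 3.280000]
step 3: m = 2.938875, f(m) = 2.402387 > 0 → root in [2.597750, 2.938875]
step 4: m = 2.768312, f(m) = -2.074242 < 0 → root in [2.768312, 2.938875]
Midpoint of [2.768312, 2.938875] = 2.853594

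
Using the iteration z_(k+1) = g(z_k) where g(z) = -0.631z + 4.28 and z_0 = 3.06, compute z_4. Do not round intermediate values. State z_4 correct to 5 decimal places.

z_1 = g(3.060000) = 2.349140
z_2 = g(2.349140) = 2.797693
z_3 = g(2.797693) = 2.514656
z_4 = g(2.514656) = 2.693252

2.69325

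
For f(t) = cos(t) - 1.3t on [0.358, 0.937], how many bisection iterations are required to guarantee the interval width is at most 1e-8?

Initial width b − a = 0.937 − 0.358 = 0.579000.
After n steps the width is (b−a)/2^n; need (b−a)/2^n ≤ 1e-8.
So n ≥ log₂(0.579000/1e-8) = log₂(57900000.0000) ≈ 25.7871.
Hence n = 26.

26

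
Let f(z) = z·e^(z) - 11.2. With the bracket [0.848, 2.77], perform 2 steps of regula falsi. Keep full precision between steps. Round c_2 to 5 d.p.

1.52107

False-position update: c = (a·f(b) − b·f(a))/(f(b) − f(a)); replace the endpoint whose sign matches f(c).
f(0.848000) = -9.219944, f(2.770000) = 33.005416
step 1: c = 1.267670, f(c) = -6.696517 < 0 → new bracket [1.267670, 2.770000]
step 2: c = 1.521068, f(c) = -4.237903 < 0 → new bracket [1.521068, 2.770000]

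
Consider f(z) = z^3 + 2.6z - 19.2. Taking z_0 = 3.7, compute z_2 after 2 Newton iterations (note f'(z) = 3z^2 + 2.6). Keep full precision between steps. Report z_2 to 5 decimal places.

z_0 = 3.700000: f = 41.073000, f' = 43.670000 → z_1 = 3.700000 - (41.073000)/(43.670000) = 2.759469
z_1 = 2.759469: f = 8.987056, f' = 25.444003 → z_2 = 2.759469 - (8.987056)/(25.444003) = 2.406260

2.40626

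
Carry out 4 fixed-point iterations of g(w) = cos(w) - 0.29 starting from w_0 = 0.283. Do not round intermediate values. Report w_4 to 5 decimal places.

w_1 = g(0.283000) = 0.670222
w_2 = g(0.670222) = 0.493684
w_3 = g(0.493684) = 0.590593
w_4 = g(0.590593) = 0.540610

0.54061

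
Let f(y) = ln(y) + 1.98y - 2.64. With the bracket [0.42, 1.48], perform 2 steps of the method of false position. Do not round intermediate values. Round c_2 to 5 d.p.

1.23457

False-position update: c = (a·f(b) − b·f(a))/(f(b) − f(a)); replace the endpoint whose sign matches f(c).
f(0.420000) = -2.675901, f(1.480000) = 0.682442
step 1: c = 1.264600, f(c) = 0.098663 > 0 → new bracket [0.420000, 1.264600]
step 2: c = 1.234566, f(c) = 0.015160 > 0 → new bracket [0.420000, 1.234566]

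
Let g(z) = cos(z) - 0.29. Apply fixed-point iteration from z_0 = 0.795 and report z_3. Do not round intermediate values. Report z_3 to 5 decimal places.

z_1 = g(0.795000) = 0.410285
z_2 = g(0.410285) = 0.627007
z_3 = g(0.627007) = 0.519787

0.51979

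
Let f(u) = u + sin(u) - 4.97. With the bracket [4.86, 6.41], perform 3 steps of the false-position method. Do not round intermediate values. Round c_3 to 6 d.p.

5.599957

f(4.860000) = -1.099125, f(6.410000) = 1.566475
step 1: c = 5.499122, f(c) = -0.177040 < 0 → new bracket [5.499122, 6.410000]
step 2: c = 5.591615, f(c) = -0.016133 < 0 → new bracket [5.591615, 6.410000]
step 3: c = 5.599957, f(c) = -0.001343 < 0 → new bracket [5.599957, 6.410000]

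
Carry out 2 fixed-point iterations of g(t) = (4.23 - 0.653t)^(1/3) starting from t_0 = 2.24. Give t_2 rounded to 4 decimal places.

t_1 = g(2.240000) = 1.403948
t_2 = g(1.403948) = 1.490791

1.4908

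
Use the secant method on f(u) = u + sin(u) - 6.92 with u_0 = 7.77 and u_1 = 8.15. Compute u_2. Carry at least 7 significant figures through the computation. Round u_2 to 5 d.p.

5.70647

f(u_0) = 1.846476, f(u_1) = 2.186506
u_2 = 8.150000 - (2.186506)·(8.150000 - 7.770000)/(2.186506 - (1.846476)) = 5.706474; f(u_2) = -1.758797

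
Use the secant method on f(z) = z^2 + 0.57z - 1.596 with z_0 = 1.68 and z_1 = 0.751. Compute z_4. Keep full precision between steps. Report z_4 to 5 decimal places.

1.00993

Secant update: z_(k+1) = z_k − f(z_k)·(z_k − z_(k-1))/(f(z_k) − f(z_(k-1))).
f(z_0) = 2.184000, f(z_1) = -0.603929
z_2 = 0.751000 - (-0.603929)·(0.751000 - 1.680000)/(-0.603929 - (2.184000)) = 0.952243; f(z_2) = -0.146456
z_3 = 0.952243 - (-0.146456)·(0.952243 - 0.751000)/(-0.146456 - (-0.603929)) = 1.016669; f(z_3) = 0.017116
z_4 = 1.016669 - (0.017116)·(1.016669 - 0.952243)/(0.017116 - (-0.146456)) = 1.009927; f(z_4) = -0.000389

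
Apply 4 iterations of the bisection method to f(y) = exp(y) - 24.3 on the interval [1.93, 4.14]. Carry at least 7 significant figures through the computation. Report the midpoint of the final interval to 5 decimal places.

f(1.930000) = -17.410490, f(4.140000) = 38.502821 (opposite signs)
step 1: m = 3.035000, f(m) = -3.499022 < 0 → root in [3.035000, 4.140000]
step 2: m = 3.587500, f(m) = 11.843604 > 0 → root in [3.035000, 3.587500]
step 3: m = 3.311250, f(m) = 3.119378 > 0 → root in [3.035000, 3.311250]
step 4: m = 3.173125, f(m) = -0.418001 < 0 → root in [3.173125, 3.311250]
Midpoint of [3.173125, 3.311250] = 3.242187

3.24219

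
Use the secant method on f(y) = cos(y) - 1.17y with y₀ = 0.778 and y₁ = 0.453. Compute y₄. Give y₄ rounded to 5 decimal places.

0.66996

f(y_0) = -0.197941, f(y_1) = 0.369128
y_2 = 0.453000 - (0.369128)·(0.453000 - 0.778000)/(0.369128 - (-0.197941)) = 0.664555; f(y_2) = 0.009661
y_3 = 0.664555 - (0.009661)·(0.664555 - 0.453000)/(0.009661 - (0.369128)) = 0.670241; f(y_3) = -0.000510
y_4 = 0.670241 - (-0.000510)·(0.670241 - 0.664555)/(-0.000510 - (0.009661)) = 0.669956; f(y_4) = 0.000001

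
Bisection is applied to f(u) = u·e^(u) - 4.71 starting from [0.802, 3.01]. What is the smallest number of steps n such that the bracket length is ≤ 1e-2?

8

Initial width b − a = 3.01 − 0.802 = 2.208000.
After n steps the width is (b−a)/2^n; need (b−a)/2^n ≤ 1e-2.
So n ≥ log₂(2.208000/1e-2) = log₂(220.8000) ≈ 7.7866.
Hence n = 8.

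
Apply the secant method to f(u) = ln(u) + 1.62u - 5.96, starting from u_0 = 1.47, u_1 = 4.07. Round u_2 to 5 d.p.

f(u_0) = -3.193338, f(u_1) = 2.037043
u_2 = 4.070000 - (2.037043)·(4.070000 - 1.470000)/(2.037043 - (-3.193338)) = 3.057395; f(u_2) = 0.110542

3.05739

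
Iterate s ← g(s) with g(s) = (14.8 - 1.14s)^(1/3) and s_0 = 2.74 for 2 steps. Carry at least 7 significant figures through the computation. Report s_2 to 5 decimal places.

s_1 = g(2.740000) = 2.268661
s_2 = g(2.268661) = 2.302941

2.30294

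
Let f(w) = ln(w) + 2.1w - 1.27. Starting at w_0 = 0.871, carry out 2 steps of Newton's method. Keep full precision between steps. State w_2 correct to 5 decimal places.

Newton update: w ← w − f(w)/f'(w).
f'(w) = 1/w + 2.1
w_0 = 0.871000: f = 0.420987, f' = 3.248106 → w_1 = 0.871000 - (0.420987)/(3.248106) = 0.741390
w_1 = 0.741390: f = -0.012309, f' = 3.448818 → w_2 = 0.741390 - (-0.012309)/(3.448818) = 0.744959

0.74496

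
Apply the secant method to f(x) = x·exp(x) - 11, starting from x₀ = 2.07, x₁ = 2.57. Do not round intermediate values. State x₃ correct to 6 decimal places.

Secant update: x_(k+1) = x_k − f(x_k)·(x_k − x_(k-1))/(f(x_k) − f(x_(k-1))).
f(x_0) = 5.404384, f(x_1) = 22.579169
x_2 = 2.570000 - (22.579169)·(2.570000 - 2.070000)/(22.579169 - (5.404384)) = 1.912665; f(x_2) = 1.950868
x_3 = 1.912665 - (1.950868)·(1.912665 - 2.570000)/(1.950868 - (22.579169)) = 1.850499; f(x_3) = 0.774722

1.850499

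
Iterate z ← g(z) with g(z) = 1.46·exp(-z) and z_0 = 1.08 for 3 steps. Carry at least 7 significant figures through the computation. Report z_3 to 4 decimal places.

z_1 = g(1.080000) = 0.495809
z_2 = g(0.495809) = 0.889253
z_3 = g(0.889253) = 0.600005

0.6000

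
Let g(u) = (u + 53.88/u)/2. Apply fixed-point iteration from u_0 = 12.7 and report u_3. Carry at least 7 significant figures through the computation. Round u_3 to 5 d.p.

7.34068

u_1 = g(12.700000) = 8.471260
u_2 = g(8.471260) = 7.415794
u_3 = g(7.415794) = 7.340684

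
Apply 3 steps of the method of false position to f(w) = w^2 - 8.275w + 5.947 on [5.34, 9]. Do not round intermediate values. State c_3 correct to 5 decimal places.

f(5.340000) = -9.725900, f(9.000000) = 12.472000
step 1: c = 6.943611, f(c) = -3.297648 < 0 → new bracket [6.943611, 9.000000]
step 2: c = 7.373630, f(c) = -0.699370 < 0 → new bracket [7.373630, 9.000000]
step 3: c = 7.459986, f(c) = -0.132990 < 0 → new bracket [7.459986, 9.000000]

7.45999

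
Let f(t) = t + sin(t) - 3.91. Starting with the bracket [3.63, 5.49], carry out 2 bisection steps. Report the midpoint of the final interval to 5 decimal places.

4.79250

f(3.630000) = -0.749220, f(5.490000) = 0.867408 (opposite signs)
step 1: m = 4.560000, f(m) = -0.338411 < 0 → root in [4.560000, 5.490000]
step 2: m = 5.025000, f(m) = 0.163466 > 0 → root in [4.560000, 5.025000]
Midpoint of [4.560000, 5.025000] = 4.792500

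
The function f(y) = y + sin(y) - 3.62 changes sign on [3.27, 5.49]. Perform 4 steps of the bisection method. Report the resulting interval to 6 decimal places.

f(3.270000) = -0.478055, f(5.490000) = 1.157408 (opposite signs)
step 1: m = 4.380000, f(m) = -0.185266 < 0 → root in [4.380000, 5.490000]
step 2: m = 4.935000, f(m) = 0.339676 > 0 → root in [4.380000, 4.935000]
step 3: m = 4.657500, f(m) = 0.039006 > 0 → root in [4.380000, 4.657500]
step 4: m = 4.518750, f(m) = -0.082560 < 0 → root in [4.518750, 4.657500]

[4.518750, 4.657500]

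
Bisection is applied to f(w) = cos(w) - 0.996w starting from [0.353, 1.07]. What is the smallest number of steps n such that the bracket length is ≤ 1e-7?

23

Initial width b − a = 1.07 − 0.353 = 0.717000.
After n steps the width is (b−a)/2^n; need (b−a)/2^n ≤ 1e-7.
So n ≥ log₂(0.717000/1e-7) = log₂(7170000.0000) ≈ 22.7735.
Hence n = 23.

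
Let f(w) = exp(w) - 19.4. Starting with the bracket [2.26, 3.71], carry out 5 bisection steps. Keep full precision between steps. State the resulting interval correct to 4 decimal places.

f(2.260000) = -9.816911, f(3.710000) = 21.453807 (opposite signs)
step 1: m = 2.985000, f(m) = 0.386502 > 0 → root in [2.260000, 2.985000]
step 2: m = 2.622500, f(m) = -5.629894 < 0 → root in [2.622500, 2.985000]
step 3: m = 2.803750, f(m) = -2.893570 < 0 → root in [2.803750, 2.985000]
step 4: m = 2.894375, f(m) = -1.327797 < 0 → root in [2.894375, 2.985000]
step 5: m = 2.939687, f(m) = -0.490064 < 0 → root in [2.939687, 2.985000]

[2.9397, 2.9850]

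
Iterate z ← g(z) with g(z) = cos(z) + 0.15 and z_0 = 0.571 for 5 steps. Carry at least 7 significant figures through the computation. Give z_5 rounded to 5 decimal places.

z_1 = g(0.571000) = 0.991361
z_2 = g(0.991361) = 0.697552
z_3 = g(0.697552) = 0.916417
z_4 = g(0.916417) = 0.758667
z_5 = g(0.758667) = 0.875754

0.87575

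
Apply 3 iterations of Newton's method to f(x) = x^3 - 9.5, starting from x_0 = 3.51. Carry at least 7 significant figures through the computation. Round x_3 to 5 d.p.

Newton update: x ← x − f(x)/f'(x).
f'(x) = 3x^2
x_0 = 3.510000: f = 33.743551, f' = 36.960300 → x_1 = 3.510000 - (33.743551)/(36.960300) = 2.597033
x_1 = 2.597033: f = 8.015889, f' = 20.233734 → x_2 = 2.597033 - (8.015889)/(20.233734) = 2.200868
x_2 = 2.200868: f = 1.160608, f' = 14.531459 → x_3 = 2.200868 - (1.160608)/(14.531459) = 2.120999

2.12100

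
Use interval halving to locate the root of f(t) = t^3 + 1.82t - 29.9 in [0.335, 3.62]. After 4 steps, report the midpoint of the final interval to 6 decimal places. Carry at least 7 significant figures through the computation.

2.901406

f(0.335000) = -29.252705, f(3.620000) = 24.126328 (opposite signs)
step 1: m = 1.977500, f(m) = -18.567924 < 0 → root in [1.977500, 3.620000]
step 2: m = 2.798750, f(m) = -2.883662 < 0 → root in [2.798750, 3.620000]
step 3: m = 3.209375, f(m) = 8.997907 > 0 → root in [2.798750, 3.209375]
step 4: m = 3.004062, f(m) = 2.677230 > 0 → root in [2.798750, 3.004062]
Midpoint of [2.798750, 3.004062] = 2.901406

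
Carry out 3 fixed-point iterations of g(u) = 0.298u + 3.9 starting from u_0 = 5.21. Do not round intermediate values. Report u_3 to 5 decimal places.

u_1 = g(5.210000) = 5.452580
u_2 = g(5.452580) = 5.524869
u_3 = g(5.524869) = 5.546411

5.54641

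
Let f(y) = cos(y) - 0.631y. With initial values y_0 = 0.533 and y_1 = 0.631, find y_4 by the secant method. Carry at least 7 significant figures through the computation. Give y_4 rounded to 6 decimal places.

f(y_0) = 0.524964, f(y_1) = 0.409277
y_2 = 0.631000 - (0.409277)·(0.631000 - 0.533000)/(0.409277 - (0.524964)) = 0.977705; f(y_2) = -0.058005
y_3 = 0.977705 - (-0.058005)·(0.977705 - 0.631000)/(-0.058005 - (0.409277)) = 0.934668; f(y_3) = 0.004310
y_4 = 0.934668 - (0.004310)·(0.934668 - 0.977705)/(0.004310 - (-0.058005)) = 0.937645; f(y_4) = 0.000035

0.937645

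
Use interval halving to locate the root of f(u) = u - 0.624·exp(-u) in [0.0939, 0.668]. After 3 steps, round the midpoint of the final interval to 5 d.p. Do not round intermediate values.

f(0.093900) = -0.474173, f(0.668000) = 0.348055 (opposite signs)
step 1: m = 0.380950, f(m) = -0.045374 < 0 → root in [0.380950, 0.668000]
step 2: m = 0.524475, f(m) = 0.155151 > 0 → root in [0.380950, 0.524475]
step 3: m = 0.452713, f(m) = 0.055910 > 0 → root in [0.380950, 0.452713]
Midpoint of [0.380950, 0.452713] = 0.416831

0.41683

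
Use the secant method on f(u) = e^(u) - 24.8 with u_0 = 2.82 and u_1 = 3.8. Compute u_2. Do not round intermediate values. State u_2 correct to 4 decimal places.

3.1016

Secant update: u_(k+1) = u_k − f(u_k)·(u_k − u_(k-1))/(f(u_k) − f(u_(k-1))).
f(u_0) = -8.023149, f(u_1) = 19.901184
u_2 = 3.800000 - (19.901184)·(3.800000 - 2.820000)/(19.901184 - (-8.023149)) = 3.101571; f(u_2) = -2.567145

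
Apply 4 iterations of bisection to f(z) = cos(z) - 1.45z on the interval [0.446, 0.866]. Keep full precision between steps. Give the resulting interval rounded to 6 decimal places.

[0.577250, 0.603500]

f(0.446000) = 0.255480, f(0.866000) = -0.607821 (opposite signs)
step 1: m = 0.656000, f(m) = -0.158762 < 0 → root in [0.446000, 0.656000]
step 2: m = 0.551000, f(m) = 0.053051 > 0 → root in [0.551000, 0.656000]
step 3: m = 0.603500, f(m) = -0.051721 < 0 → root in [0.551000, 0.603500]
step 4: m = 0.577250, f(m) = 0.000954 > 0 → root in [0.577250, 0.603500]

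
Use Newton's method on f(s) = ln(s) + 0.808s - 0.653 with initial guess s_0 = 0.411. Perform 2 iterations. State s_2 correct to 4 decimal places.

0.9102

f'(s) = 1/s + 0.808
s_0 = 0.411000: f = -1.210074, f' = 3.241090 → s_1 = 0.411000 - (-1.210074)/(3.241090) = 0.784354
s_1 = 0.784354: f = -0.262137, f' = 2.082934 → s_2 = 0.784354 - (-0.262137)/(2.082934) = 0.910204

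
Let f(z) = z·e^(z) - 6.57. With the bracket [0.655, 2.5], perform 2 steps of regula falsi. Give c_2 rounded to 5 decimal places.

1.20251

False-position update: c = (a·f(b) − b·f(a))/(f(b) − f(a)); replace the endpoint whose sign matches f(c).
f(0.655000) = -5.309032, f(2.500000) = 23.886235
step 1: c = 0.990505, f(c) = -3.902971 < 0 → new bracket [0.990505, 2.500000]
step 2: c = 1.202512, f(c) = -2.567474 < 0 → new bracket [1.202512, 2.500000]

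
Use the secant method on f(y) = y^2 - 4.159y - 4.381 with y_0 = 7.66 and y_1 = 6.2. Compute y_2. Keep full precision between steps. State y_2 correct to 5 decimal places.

5.34718

f(y_0) = 22.436660, f(y_1) = 8.273200
y_2 = 6.200000 - (8.273200)·(6.200000 - 7.660000)/(8.273200 - (22.436660)) = 5.347181; f(y_2) = 1.972417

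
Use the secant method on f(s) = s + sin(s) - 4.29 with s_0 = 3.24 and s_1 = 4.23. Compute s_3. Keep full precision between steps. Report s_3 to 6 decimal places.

4.953409

Secant update: s_(k+1) = s_k − f(s_k)·(s_k − s_(k-1))/(f(s_k) − f(s_(k-1))).
f(s_0) = -1.148249, f(s_1) = -0.945889
s_2 = 4.230000 - (-0.945889)·(4.230000 - 3.240000)/(-0.945889 - (-1.148249)) = 8.857561; f(s_2) = 5.104848
s_3 = 8.857561 - (5.104848)·(8.857561 - 4.230000)/(5.104848 - (-0.945889)) = 4.953409; f(s_3) = -0.307686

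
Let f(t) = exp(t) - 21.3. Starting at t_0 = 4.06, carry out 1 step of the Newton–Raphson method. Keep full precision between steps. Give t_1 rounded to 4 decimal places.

f'(t) = exp(t)
t_0 = 4.060000: f = 36.674311, f' = 57.974311 → t_1 = 4.060000 - (36.674311)/(57.974311) = 3.427404

3.4274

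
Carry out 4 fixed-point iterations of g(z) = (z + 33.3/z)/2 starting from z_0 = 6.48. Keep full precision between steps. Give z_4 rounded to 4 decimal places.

5.7706

z_1 = g(6.480000) = 5.809444
z_2 = g(5.809444) = 5.770745
z_3 = g(5.770745) = 5.770615
z_4 = g(5.770615) = 5.770615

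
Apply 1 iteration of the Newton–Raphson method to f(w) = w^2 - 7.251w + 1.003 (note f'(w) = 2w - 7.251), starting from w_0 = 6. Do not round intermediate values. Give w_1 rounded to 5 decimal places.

7.36934

Newton update: w ← w − f(w)/f'(w).
w_0 = 6.000000: f = -6.503000, f' = 4.749000 → w_1 = 6.000000 - (-6.503000)/(4.749000) = 7.369341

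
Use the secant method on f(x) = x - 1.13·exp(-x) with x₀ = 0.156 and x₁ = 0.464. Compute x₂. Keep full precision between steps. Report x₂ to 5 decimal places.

0.59855

f(x_0) = -0.810782, f(x_1) = -0.246503
x_2 = 0.464000 - (-0.246503)·(0.464000 - 0.156000)/(-0.246503 - (-0.810782)) = 0.598548; f(x_2) = -0.022510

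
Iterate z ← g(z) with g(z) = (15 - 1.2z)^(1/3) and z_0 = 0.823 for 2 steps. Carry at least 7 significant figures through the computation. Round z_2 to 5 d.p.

z_1 = g(0.823000) = 2.410854
z_2 = g(2.410854) = 2.296212

2.29621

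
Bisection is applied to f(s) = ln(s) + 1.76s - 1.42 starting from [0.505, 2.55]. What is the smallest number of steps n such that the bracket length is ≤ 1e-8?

Initial width b − a = 2.55 − 0.505 = 2.045000.
After n steps the width is (b−a)/2^n; need (b−a)/2^n ≤ 1e-8.
So n ≥ log₂(2.045000/1e-8) = log₂(204500000.0000) ≈ 27.6075.
Hence n = 28.

28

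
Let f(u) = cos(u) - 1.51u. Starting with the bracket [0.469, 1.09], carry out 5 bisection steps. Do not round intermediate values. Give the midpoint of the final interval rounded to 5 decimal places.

f(0.469000) = 0.183831, f(1.090000) = -1.183415 (opposite signs)
step 1: m = 0.779500, f(m) = -0.465780 < 0 → root in [0.469000, 0.779500]
step 2: m = 0.624250, f(m) = -0.131216 < 0 → root in [0.469000, 0.624250]
step 3: m = 0.546625, f(m) = 0.028880 > 0 → root in [0.546625, 0.624250]
step 4: m = 0.585437, f(m) = -0.050540 < 0 → root in [0.546625, 0.585437]
step 5: m = 0.566031, f(m) = -0.010671 < 0 → root in [0.546625, 0.566031]
Midpoint of [0.546625, 0.566031] = 0.556328

0.55633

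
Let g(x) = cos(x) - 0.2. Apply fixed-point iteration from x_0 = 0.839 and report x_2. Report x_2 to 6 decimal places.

0.692379

x_1 = g(0.839000) = 0.468207
x_2 = g(0.468207) = 0.692379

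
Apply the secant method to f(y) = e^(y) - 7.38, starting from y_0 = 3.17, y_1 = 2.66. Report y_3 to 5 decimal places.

2.08098

Secant update: y_(k+1) = y_k − f(y_k)·(y_k − y_(k-1))/(f(y_k) − f(y_(k-1))).
f(y_0) = 16.427484, f(y_1) = 6.916289
y_2 = 2.660000 - (6.916289)·(2.660000 - 3.170000)/(6.916289 - (16.427484)) = 2.289142; f(y_2) = 2.486464
y_3 = 2.289142 - (2.486464)·(2.289142 - 2.660000)/(2.486464 - (6.916289)) = 2.080978; f(y_3) = 0.632304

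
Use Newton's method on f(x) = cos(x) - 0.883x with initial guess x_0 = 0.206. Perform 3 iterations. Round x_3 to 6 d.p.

0.793938

f'(x) = -sin(x) - 0.883
x_0 = 0.206000: f = 0.796959, f' = -1.087546 → x_1 = 0.206000 - (0.796959)/(-1.087546) = 0.938805
x_1 = 0.938805: f = -0.238212, f' = -1.689853 → x_2 = 0.938805 - (-0.238212)/(-1.689853) = 0.797839
x_2 = 0.797839: f = -0.006236, f' = -1.598849 → x_3 = 0.797839 - (-0.006236)/(-1.598849) = 0.793938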